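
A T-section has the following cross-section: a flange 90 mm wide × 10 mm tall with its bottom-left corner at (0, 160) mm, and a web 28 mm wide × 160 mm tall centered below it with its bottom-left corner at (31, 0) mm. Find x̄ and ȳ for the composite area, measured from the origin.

x̄ = 45.00 mm, ȳ = 94.22 mm

web: A = 28 × 160 = 4480.00, centroid at (45.00, 80.00).
flange: A = 90 × 10 = 900.00, centroid at (45.00, 165.00).
ΣA = 5380.00 mm²
ΣAx̄ = (4480.00)(45.00) + (900.00)(45.00) = 242100.00 mm³
ΣAȳ = (4480.00)(80.00) + (900.00)(165.00) = 506900.00 mm³
x̄ = 242100.00 / 5380.00 = 45.00 mm
ȳ = 506900.00 / 5380.00 = 94.22 mm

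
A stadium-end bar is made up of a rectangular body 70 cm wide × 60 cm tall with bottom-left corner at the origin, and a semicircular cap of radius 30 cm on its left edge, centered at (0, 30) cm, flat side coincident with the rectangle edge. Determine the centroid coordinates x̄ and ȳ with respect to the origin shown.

x̄ = 22.98 cm, ȳ = 30.00 cm

Part | A | x̄ᵢ | ȳᵢ | A·x̄ᵢ | A·ȳᵢ
rectangular body | 4200.00 | 35.00 | 30.00 | 147000.00 | 126000.00
semicircular end | 1413.72 | -12.73 | 30.00 | -18000.00 | 42411.50
Σ | 5613.72 |  |  | 129000.00 | 168411.50
x̄ = 129000.00 / 5613.72 = 22.98 cm
ȳ = 168411.50 / 5613.72 = 30.00 cm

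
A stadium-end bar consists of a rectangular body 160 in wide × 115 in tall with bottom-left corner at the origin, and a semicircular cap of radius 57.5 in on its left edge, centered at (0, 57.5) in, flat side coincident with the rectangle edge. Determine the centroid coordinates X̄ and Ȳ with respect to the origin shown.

Part | A | x̄ᵢ | ȳᵢ | A·x̄ᵢ | A·ȳᵢ
rectangular body | 18400.00 | 80.00 | 57.50 | 1472000.00 | 1058000.00
semicircular end | 5193.45 | -24.40 | 57.50 | -126739.58 | 298623.11
Σ | 23593.45 |  |  | 1345260.42 | 1356623.11
X̄ = 1345260.42 / 23593.45 = 57.02 in
Ȳ = 1356623.11 / 23593.45 = 57.50 in

X̄ = 57.02 in, Ȳ = 57.50 in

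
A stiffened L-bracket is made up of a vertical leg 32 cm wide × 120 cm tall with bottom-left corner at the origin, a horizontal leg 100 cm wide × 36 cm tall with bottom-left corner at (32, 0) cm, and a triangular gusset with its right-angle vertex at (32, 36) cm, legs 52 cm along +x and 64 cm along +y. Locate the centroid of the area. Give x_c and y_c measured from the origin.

vertical leg: A = 32 × 120 = 3840.00, centroid at (16.00, 60.00).
horizontal leg: A = 100 × 36 = 3600.00, centroid at (82.00, 18.00).
gusset: A = ½·52·64 = 1664.00, centroid at (49.33, 57.33).
ΣA = 9104.00 cm²
ΣAx_c = (3840.00)(16.00) + (3600.00)(82.00) + (1664.00)(49.33) = 438730.67 cm³
ΣAy_c = (3840.00)(60.00) + (3600.00)(18.00) + (1664.00)(57.33) = 390602.67 cm³
x_c = 438730.67 / 9104.00 = 48.19 cm
y_c = 390602.67 / 9104.00 = 42.90 cm

x_c = 48.19 cm, y_c = 42.90 cm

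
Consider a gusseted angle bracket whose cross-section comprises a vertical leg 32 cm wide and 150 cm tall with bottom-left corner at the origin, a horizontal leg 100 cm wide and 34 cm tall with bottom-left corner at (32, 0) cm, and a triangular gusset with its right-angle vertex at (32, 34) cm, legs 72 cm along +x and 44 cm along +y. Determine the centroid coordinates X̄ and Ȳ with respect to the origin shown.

X̄ = 45.41 cm, Ȳ = 50.58 cm

Part | A | x̄ᵢ | ȳᵢ | A·x̄ᵢ | A·ȳᵢ
vertical leg | 4800.00 | 16.00 | 75.00 | 76800.00 | 360000.00
horizontal leg | 3400.00 | 82.00 | 17.00 | 278800.00 | 57800.00
gusset | 1584.00 | 56.00 | 48.67 | 88704.00 | 77088.00
Σ | 9784.00 |  |  | 444304.00 | 494888.00
X̄ = 444304.00 / 9784.00 = 45.41 cm
Ȳ = 494888.00 / 9784.00 = 50.58 cm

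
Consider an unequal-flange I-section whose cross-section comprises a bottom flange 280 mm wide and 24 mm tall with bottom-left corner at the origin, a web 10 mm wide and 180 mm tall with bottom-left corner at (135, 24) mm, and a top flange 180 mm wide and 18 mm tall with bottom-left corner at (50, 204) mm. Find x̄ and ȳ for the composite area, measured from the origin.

bottom flange: A = 280 × 24 = 6720.00, centroid at (140.00, 12.00).
web: A = 10 × 180 = 1800.00, centroid at (140.00, 114.00).
top flange: A = 180 × 18 = 3240.00, centroid at (140.00, 213.00).
ΣA = 11760.00 mm², ΣAx̄ = 1646400.00 mm³, ΣAȳ = 975960.00 mm³.
x̄ = 1646400.00/11760.00 = 140.00 mm; ȳ = 975960.00/11760.00 = 82.99 mm.

x̄ = 140.00 mm, ȳ = 82.99 mm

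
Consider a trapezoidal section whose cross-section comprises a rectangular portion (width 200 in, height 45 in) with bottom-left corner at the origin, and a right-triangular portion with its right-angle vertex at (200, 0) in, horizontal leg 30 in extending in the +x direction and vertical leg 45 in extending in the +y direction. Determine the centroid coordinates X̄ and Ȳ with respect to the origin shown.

Part | A | x̄ᵢ | ȳᵢ | A·x̄ᵢ | A·ȳᵢ
rectangular portion | 9000.00 | 100.00 | 22.50 | 900000.00 | 202500.00
triangular portion | 675.00 | 210.00 | 15.00 | 141750.00 | 10125.00
Σ | 9675.00 |  |  | 1041750.00 | 212625.00
X̄ = 1041750.00 / 9675.00 = 107.67 in
Ȳ = 212625.00 / 9675.00 = 21.98 in

X̄ = 107.67 in, Ȳ = 21.98 in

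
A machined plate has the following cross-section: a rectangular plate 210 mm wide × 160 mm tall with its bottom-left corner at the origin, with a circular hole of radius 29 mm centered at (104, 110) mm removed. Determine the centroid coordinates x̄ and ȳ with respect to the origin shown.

plate: A = 210 × 160 = 33600.00, centroid at (105.00, 80.00).
hole: A = −π·29² = -2642.08, centroid at (104.00, 110.00).
ΣA = 30957.92 mm²
ΣAx̄ = (33600.00)(105.00) + (-2642.08)(104.00) = 3253223.74 mm³
ΣAȳ = (33600.00)(80.00) + (-2642.08)(110.00) = 2397371.26 mm³
x̄ = 3253223.74 / 30957.92 = 105.09 mm
ȳ = 2397371.26 / 30957.92 = 77.44 mm

x̄ = 105.09 mm, ȳ = 77.44 mm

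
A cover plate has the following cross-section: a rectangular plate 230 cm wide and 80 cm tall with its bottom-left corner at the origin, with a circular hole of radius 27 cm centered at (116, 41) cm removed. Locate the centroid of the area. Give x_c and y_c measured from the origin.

Part | A | x̄ᵢ | ȳᵢ | A·x̄ᵢ | A·ȳᵢ
plate | 18400.00 | 115.00 | 40.00 | 2116000.00 | 736000.00
hole | -2290.22 | 116.00 | 41.00 | -265665.64 | -93899.06
Σ | 16109.78 |  |  | 1850334.36 | 642100.94
x_c = 1850334.36 / 16109.78 = 114.86 cm
y_c = 642100.94 / 16109.78 = 39.86 cm

x_c = 114.86 cm, y_c = 39.86 cm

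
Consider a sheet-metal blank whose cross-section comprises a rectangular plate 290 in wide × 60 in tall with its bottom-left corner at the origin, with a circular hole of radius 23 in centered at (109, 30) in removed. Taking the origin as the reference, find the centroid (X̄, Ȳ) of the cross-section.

Part | A | x̄ᵢ | ȳᵢ | A·x̄ᵢ | A·ȳᵢ
plate | 17400.00 | 145.00 | 30.00 | 2523000.00 | 522000.00
hole | -1661.90 | 109.00 | 30.00 | -181147.37 | -49857.08
Σ | 15738.10 |  |  | 2341852.63 | 472142.92
X̄ = 2341852.63 / 15738.10 = 148.80 in
Ȳ = 472142.92 / 15738.10 = 30.00 in

X̄ = 148.80 in, Ȳ = 30.00 in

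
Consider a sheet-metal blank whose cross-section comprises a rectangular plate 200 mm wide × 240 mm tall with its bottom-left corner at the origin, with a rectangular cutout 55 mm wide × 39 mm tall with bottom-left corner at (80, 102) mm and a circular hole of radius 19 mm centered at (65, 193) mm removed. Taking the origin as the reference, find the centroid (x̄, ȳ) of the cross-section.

x̄ = 100.53 mm, ȳ = 118.08 mm

plate: A = 200 × 240 = 48000.00, centroid at (100.00, 120.00).
hole 1: A = −(55 × 39) = -2145.00, centroid at (107.50, 121.50).
hole 2: A = −π·19² = -1134.11, centroid at (65.00, 193.00).
ΣA = 44720.89 mm²
ΣAx̄ = (48000.00)(100.00) + (-2145.00)(107.50) + (-1134.11)(65.00) = 4495695.03 mm³
ΣAȳ = (48000.00)(120.00) + (-2145.00)(121.50) + (-1134.11)(193.00) = 5280498.32 mm³
x̄ = 4495695.03 / 44720.89 = 100.53 mm
ȳ = 5280498.32 / 44720.89 = 118.08 mm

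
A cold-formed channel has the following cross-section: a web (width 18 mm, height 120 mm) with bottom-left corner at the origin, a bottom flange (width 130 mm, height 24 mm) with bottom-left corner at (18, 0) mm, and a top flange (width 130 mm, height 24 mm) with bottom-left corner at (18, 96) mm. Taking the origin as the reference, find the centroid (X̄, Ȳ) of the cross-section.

web: A = 18 × 120 = 2160.00, centroid at (9.00, 60.00).
bottom flange: A = 130 × 24 = 3120.00, centroid at (83.00, 12.00).
top flange: A = 130 × 24 = 3120.00, centroid at (83.00, 108.00).
ΣA = 8400.00 mm²
ΣAX̄ = (2160.00)(9.00) + (3120.00)(83.00) + (3120.00)(83.00) = 537360.00 mm³
ΣAȲ = (2160.00)(60.00) + (3120.00)(12.00) + (3120.00)(108.00) = 504000.00 mm³
X̄ = 537360.00 / 8400.00 = 63.97 mm
Ȳ = 504000.00 / 8400.00 = 60.00 mm

X̄ = 63.97 mm, Ȳ = 60.00 mm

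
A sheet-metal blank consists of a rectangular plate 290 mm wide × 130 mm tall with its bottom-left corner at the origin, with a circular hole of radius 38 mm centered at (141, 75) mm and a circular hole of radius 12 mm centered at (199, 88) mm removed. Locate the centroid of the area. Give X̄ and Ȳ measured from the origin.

plate: A = 290 × 130 = 37700.00, centroid at (145.00, 65.00).
hole 1: A = −π·38² = -4536.46, centroid at (141.00, 75.00).
hole 2: A = −π·12² = -452.39, centroid at (199.00, 88.00).
ΣA = 32711.15 mm²
ΣAX̄ = (37700.00)(145.00) + (-4536.46)(141.00) + (-452.39)(199.00) = 4736833.69 mm³
ΣAȲ = (37700.00)(65.00) + (-4536.46)(75.00) + (-452.39)(88.00) = 2070455.25 mm³
X̄ = 4736833.69 / 32711.15 = 144.81 mm
Ȳ = 2070455.25 / 32711.15 = 63.30 mm

X̄ = 144.81 mm, Ȳ = 63.30 mm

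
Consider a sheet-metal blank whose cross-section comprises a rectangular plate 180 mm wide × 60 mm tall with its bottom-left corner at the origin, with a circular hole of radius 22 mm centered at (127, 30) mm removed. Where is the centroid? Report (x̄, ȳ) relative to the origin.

Part | A | x̄ᵢ | ȳᵢ | A·x̄ᵢ | A·ȳᵢ
plate | 10800.00 | 90.00 | 30.00 | 972000.00 | 324000.00
hole | -1520.53 | 127.00 | 30.00 | -193107.42 | -45615.93
Σ | 9279.47 |  |  | 778892.58 | 278384.07
x̄ = 778892.58 / 9279.47 = 83.94 mm
ȳ = 278384.07 / 9279.47 = 30.00 mm

x̄ = 83.94 mm, ȳ = 30.00 mm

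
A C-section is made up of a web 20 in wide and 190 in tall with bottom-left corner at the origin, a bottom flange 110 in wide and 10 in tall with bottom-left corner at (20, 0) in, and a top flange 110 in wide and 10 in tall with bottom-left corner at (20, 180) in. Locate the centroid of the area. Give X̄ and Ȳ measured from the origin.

Part | A | x̄ᵢ | ȳᵢ | A·x̄ᵢ | A·ȳᵢ
web | 3800.00 | 10.00 | 95.00 | 38000.00 | 361000.00
bottom flange | 1100.00 | 75.00 | 5.00 | 82500.00 | 5500.00
top flange | 1100.00 | 75.00 | 185.00 | 82500.00 | 203500.00
Σ | 6000.00 |  |  | 203000.00 | 570000.00
X̄ = 203000.00 / 6000.00 = 33.83 in
Ȳ = 570000.00 / 6000.00 = 95.00 in

X̄ = 33.83 in, Ȳ = 95.00 in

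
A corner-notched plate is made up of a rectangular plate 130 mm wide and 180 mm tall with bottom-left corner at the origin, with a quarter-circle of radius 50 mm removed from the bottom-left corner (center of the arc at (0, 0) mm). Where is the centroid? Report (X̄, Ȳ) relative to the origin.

plate: A = 130 × 180 = 23400.00, centroid at (65.00, 90.00).
removed quarter-circle: A = −¼π·50² = -1963.50, centroid at (21.22, 21.22).
ΣA = 21436.50 mm², ΣAX̄ = 1479333.33 mm³, ΣAȲ = 2064333.33 mm³.
X̄ = 1479333.33/21436.50 = 69.01 mm; Ȳ = 2064333.33/21436.50 = 96.30 mm.

X̄ = 69.01 mm, Ȳ = 96.30 mm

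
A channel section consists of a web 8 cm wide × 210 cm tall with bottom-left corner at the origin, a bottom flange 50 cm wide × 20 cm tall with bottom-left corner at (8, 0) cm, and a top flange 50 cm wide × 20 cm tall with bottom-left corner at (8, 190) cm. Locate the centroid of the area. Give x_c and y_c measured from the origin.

x_c = 19.76 cm, y_c = 105.00 cm

web: A = 8 × 210 = 1680.00, centroid at (4.00, 105.00).
bottom flange: A = 50 × 20 = 1000.00, centroid at (33.00, 10.00).
top flange: A = 50 × 20 = 1000.00, centroid at (33.00, 200.00).
ΣA = 3680.00 cm², ΣAx_c = 72720.00 cm³, ΣAy_c = 386400.00 cm³.
x_c = 72720.00/3680.00 = 19.76 cm; y_c = 386400.00/3680.00 = 105.00 cm.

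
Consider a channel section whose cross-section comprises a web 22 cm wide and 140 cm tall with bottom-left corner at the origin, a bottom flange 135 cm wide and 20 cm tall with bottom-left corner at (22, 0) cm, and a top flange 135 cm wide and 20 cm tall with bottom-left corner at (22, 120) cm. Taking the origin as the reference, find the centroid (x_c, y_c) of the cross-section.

x_c = 60.99 cm, y_c = 70.00 cm

web: A = 22 × 140 = 3080.00, centroid at (11.00, 70.00).
bottom flange: A = 135 × 20 = 2700.00, centroid at (89.50, 10.00).
top flange: A = 135 × 20 = 2700.00, centroid at (89.50, 130.00).
ΣA = 8480.00 cm²
ΣAx_c = (3080.00)(11.00) + (2700.00)(89.50) + (2700.00)(89.50) = 517180.00 cm³
ΣAy_c = (3080.00)(70.00) + (2700.00)(10.00) + (2700.00)(130.00) = 593600.00 cm³
x_c = 517180.00 / 8480.00 = 60.99 cm
y_c = 593600.00 / 8480.00 = 70.00 cm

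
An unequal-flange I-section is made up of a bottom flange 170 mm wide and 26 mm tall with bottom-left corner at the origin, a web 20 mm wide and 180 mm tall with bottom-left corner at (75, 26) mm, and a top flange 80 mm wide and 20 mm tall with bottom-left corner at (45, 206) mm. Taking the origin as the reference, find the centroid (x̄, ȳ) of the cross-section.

bottom flange: A = 170 × 26 = 4420.00, centroid at (85.00, 13.00).
web: A = 20 × 180 = 3600.00, centroid at (85.00, 116.00).
top flange: A = 80 × 20 = 1600.00, centroid at (85.00, 216.00).
ΣA = 9620.00 mm²
ΣAx̄ = (4420.00)(85.00) + (3600.00)(85.00) + (1600.00)(85.00) = 817700.00 mm³
ΣAȳ = (4420.00)(13.00) + (3600.00)(116.00) + (1600.00)(216.00) = 820660.00 mm³
x̄ = 817700.00 / 9620.00 = 85.00 mm
ȳ = 820660.00 / 9620.00 = 85.31 mm

x̄ = 85.00 mm, ȳ = 85.31 mm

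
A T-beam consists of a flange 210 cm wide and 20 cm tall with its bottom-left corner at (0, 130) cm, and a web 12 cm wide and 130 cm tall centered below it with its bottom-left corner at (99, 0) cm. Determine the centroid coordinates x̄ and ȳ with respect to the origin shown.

x̄ = 105.00 cm, ȳ = 119.69 cm

web: A = 12 × 130 = 1560.00, centroid at (105.00, 65.00).
flange: A = 210 × 20 = 4200.00, centroid at (105.00, 140.00).
ΣA = 5760.00 cm²
ΣAx̄ = (1560.00)(105.00) + (4200.00)(105.00) = 604800.00 cm³
ΣAȳ = (1560.00)(65.00) + (4200.00)(140.00) = 689400.00 cm³
x̄ = 604800.00 / 5760.00 = 105.00 cm
ȳ = 689400.00 / 5760.00 = 119.69 cm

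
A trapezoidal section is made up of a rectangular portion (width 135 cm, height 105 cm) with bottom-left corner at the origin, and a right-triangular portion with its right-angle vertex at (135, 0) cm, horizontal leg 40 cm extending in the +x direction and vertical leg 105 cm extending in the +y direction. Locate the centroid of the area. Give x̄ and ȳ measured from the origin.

x̄ = 77.93 cm, ȳ = 50.24 cm

rectangular portion: A = 135 × 105 = 14175.00, centroid at (67.50, 52.50).
triangular portion: A = ½·40·105 = 2100.00, centroid at (148.33, 35.00).
ΣA = 16275.00 cm², ΣAx̄ = 1268312.50 cm³, ΣAȳ = 817687.50 cm³.
x̄ = 1268312.50/16275.00 = 77.93 cm; ȳ = 817687.50/16275.00 = 50.24 cm.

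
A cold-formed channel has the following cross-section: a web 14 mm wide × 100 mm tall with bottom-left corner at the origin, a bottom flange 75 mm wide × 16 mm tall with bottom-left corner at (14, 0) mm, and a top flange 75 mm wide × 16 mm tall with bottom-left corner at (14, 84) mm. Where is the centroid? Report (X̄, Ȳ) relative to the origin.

X̄ = 35.11 mm, Ȳ = 50.00 mm

web: A = 14 × 100 = 1400.00, centroid at (7.00, 50.00).
bottom flange: A = 75 × 16 = 1200.00, centroid at (51.50, 8.00).
top flange: A = 75 × 16 = 1200.00, centroid at (51.50, 92.00).
ΣA = 3800.00 mm²
ΣAX̄ = (1400.00)(7.00) + (1200.00)(51.50) + (1200.00)(51.50) = 133400.00 mm³
ΣAȲ = (1400.00)(50.00) + (1200.00)(8.00) + (1200.00)(92.00) = 190000.00 mm³
X̄ = 133400.00 / 3800.00 = 35.11 mm
Ȳ = 190000.00 / 3800.00 = 50.00 mm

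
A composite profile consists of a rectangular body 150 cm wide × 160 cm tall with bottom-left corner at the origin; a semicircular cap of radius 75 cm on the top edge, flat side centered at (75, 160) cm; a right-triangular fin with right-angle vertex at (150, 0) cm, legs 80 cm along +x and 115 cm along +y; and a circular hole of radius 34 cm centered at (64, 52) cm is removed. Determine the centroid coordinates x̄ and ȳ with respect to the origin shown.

Part | A | x̄ᵢ | ȳᵢ | A·x̄ᵢ | A·ȳᵢ
rectangular body | 24000.00 | 75.00 | 80.00 | 1800000.00 | 1920000.00
semicircular top | 8835.73 | 75.00 | 191.83 | 662679.70 | 1694966.69
triangular fin | 4600.00 | 176.67 | 38.33 | 812666.67 | 176333.33
hole | -3631.68 | 64.00 | 52.00 | -232427.59 | -188847.42
Σ | 33804.05 |  |  | 3042918.78 | 3602452.61
x̄ = 3042918.78 / 33804.05 = 90.02 cm
ȳ = 3602452.61 / 33804.05 = 106.57 cm

x̄ = 90.02 cm, ȳ = 106.57 cm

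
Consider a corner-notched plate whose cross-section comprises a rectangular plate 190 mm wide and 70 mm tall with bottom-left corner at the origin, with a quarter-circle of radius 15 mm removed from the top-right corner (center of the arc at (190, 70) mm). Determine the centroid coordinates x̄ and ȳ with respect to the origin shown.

x̄ = 93.81 mm, ȳ = 34.61 mm

Part | A | x̄ᵢ | ȳᵢ | A·x̄ᵢ | A·ȳᵢ
plate | 13300.00 | 95.00 | 35.00 | 1263500.00 | 465500.00
removed quarter-circle | -176.71 | 183.63 | 63.63 | -32450.77 | -11245.02
Σ | 13123.29 |  |  | 1231049.23 | 454254.98
x̄ = 1231049.23 / 13123.29 = 93.81 mm
ȳ = 454254.98 / 13123.29 = 34.61 mm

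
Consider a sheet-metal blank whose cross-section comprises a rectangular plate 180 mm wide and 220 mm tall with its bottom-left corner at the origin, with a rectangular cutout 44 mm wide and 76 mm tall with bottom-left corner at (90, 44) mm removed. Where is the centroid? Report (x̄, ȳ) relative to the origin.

x̄ = 87.97 mm, ȳ = 112.58 mm

plate: A = 180 × 220 = 39600.00, centroid at (90.00, 110.00).
hole: A = −(44 × 76) = -3344.00, centroid at (112.00, 82.00).
ΣA = 36256.00 mm²
ΣAx̄ = (39600.00)(90.00) + (-3344.00)(112.00) = 3189472.00 mm³
ΣAȳ = (39600.00)(110.00) + (-3344.00)(82.00) = 4081792.00 mm³
x̄ = 3189472.00 / 36256.00 = 87.97 mm
ȳ = 4081792.00 / 36256.00 = 112.58 mm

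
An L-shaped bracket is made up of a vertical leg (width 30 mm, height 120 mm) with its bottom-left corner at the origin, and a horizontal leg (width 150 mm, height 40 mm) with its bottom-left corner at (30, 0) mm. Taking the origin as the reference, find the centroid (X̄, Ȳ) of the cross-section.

Part | A | x̄ᵢ | ȳᵢ | A·x̄ᵢ | A·ȳᵢ
vertical leg | 3600.00 | 15.00 | 60.00 | 54000.00 | 216000.00
horizontal leg | 6000.00 | 105.00 | 20.00 | 630000.00 | 120000.00
Σ | 9600.00 |  |  | 684000.00 | 336000.00
X̄ = 684000.00 / 9600.00 = 71.25 mm
Ȳ = 336000.00 / 9600.00 = 35.00 mm

X̄ = 71.25 mm, Ȳ = 35.00 mm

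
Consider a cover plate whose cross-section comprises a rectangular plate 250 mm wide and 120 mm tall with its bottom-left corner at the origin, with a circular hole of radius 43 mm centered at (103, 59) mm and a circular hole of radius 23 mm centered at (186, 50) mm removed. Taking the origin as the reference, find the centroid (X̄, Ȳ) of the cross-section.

X̄ = 126.17 mm, Ȳ = 61.00 mm

Part | A | x̄ᵢ | ȳᵢ | A·x̄ᵢ | A·ȳᵢ
plate | 30000.00 | 125.00 | 60.00 | 3750000.00 | 1800000.00
hole 1 | -5808.80 | 103.00 | 59.00 | -598306.90 | -342719.48
hole 2 | -1661.90 | 186.00 | 50.00 | -309113.87 | -83095.13
Σ | 22529.29 |  |  | 2842579.24 | 1374185.39
X̄ = 2842579.24 / 22529.29 = 126.17 mm
Ȳ = 1374185.39 / 22529.29 = 61.00 mm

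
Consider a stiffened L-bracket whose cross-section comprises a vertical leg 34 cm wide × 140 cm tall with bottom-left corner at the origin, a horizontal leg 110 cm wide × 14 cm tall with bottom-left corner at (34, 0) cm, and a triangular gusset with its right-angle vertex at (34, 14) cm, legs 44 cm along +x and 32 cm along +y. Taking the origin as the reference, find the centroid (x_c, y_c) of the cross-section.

vertical leg: A = 34 × 140 = 4760.00, centroid at (17.00, 70.00).
horizontal leg: A = 110 × 14 = 1540.00, centroid at (89.00, 7.00).
gusset: A = ½·44·32 = 704.00, centroid at (48.67, 24.67).
ΣA = 7004.00 cm²
ΣAx_c = (4760.00)(17.00) + (1540.00)(89.00) + (704.00)(48.67) = 252241.33 cm³
ΣAy_c = (4760.00)(70.00) + (1540.00)(7.00) + (704.00)(24.67) = 361345.33 cm³
x_c = 252241.33 / 7004.00 = 36.01 cm
y_c = 361345.33 / 7004.00 = 51.59 cm

x_c = 36.01 cm, y_c = 51.59 cm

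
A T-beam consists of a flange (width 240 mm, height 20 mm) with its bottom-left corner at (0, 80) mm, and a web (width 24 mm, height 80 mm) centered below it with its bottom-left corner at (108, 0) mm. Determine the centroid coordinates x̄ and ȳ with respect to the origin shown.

x̄ = 120.00 mm, ȳ = 75.71 mm

web: A = 24 × 80 = 1920.00, centroid at (120.00, 40.00).
flange: A = 240 × 20 = 4800.00, centroid at (120.00, 90.00).
ΣA = 6720.00 mm², ΣAx̄ = 806400.00 mm³, ΣAȳ = 508800.00 mm³.
x̄ = 806400.00/6720.00 = 120.00 mm; ȳ = 508800.00/6720.00 = 75.71 mm.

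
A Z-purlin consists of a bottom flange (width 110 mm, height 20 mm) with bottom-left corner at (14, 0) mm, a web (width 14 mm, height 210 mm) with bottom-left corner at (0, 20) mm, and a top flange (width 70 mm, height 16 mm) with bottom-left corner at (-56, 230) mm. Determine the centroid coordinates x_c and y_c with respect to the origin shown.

x_c = 23.78 mm, y_c = 104.80 mm

bottom flange: A = 110 × 20 = 2200.00, centroid at (69.00, 10.00).
web: A = 14 × 210 = 2940.00, centroid at (7.00, 125.00).
top flange: A = 70 × 16 = 1120.00, centroid at (-21.00, 238.00).
ΣA = 6260.00 mm²
ΣAx_c = (2200.00)(69.00) + (2940.00)(7.00) + (1120.00)(-21.00) = 148860.00 mm³
ΣAy_c = (2200.00)(10.00) + (2940.00)(125.00) + (1120.00)(238.00) = 656060.00 mm³
x_c = 148860.00 / 6260.00 = 23.78 mm
y_c = 656060.00 / 6260.00 = 104.80 mm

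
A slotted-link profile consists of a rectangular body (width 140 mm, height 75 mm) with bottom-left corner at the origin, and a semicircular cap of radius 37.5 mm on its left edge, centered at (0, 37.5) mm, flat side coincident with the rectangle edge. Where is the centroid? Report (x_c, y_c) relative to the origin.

rectangular body: A = 140 × 75 = 10500.00, centroid at (70.00, 37.50).
semicircular end: A = ½π·37.5² = 2208.93, centroid at (-15.92, 37.50).
ΣA = 12708.93 mm², ΣAx_c = 699843.75 mm³, ΣAy_c = 476584.96 mm³.
x_c = 699843.75/12708.93 = 55.07 mm; y_c = 476584.96/12708.93 = 37.50 mm.

x_c = 55.07 mm, y_c = 37.50 mm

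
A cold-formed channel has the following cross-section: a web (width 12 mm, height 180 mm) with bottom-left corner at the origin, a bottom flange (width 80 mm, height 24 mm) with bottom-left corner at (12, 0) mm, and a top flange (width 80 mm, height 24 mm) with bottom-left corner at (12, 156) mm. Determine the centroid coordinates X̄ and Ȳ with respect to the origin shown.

X̄ = 35.44 mm, Ȳ = 90.00 mm

web: A = 12 × 180 = 2160.00, centroid at (6.00, 90.00).
bottom flange: A = 80 × 24 = 1920.00, centroid at (52.00, 12.00).
top flange: A = 80 × 24 = 1920.00, centroid at (52.00, 168.00).
ΣA = 6000.00 mm², ΣAX̄ = 212640.00 mm³, ΣAȲ = 540000.00 mm³.
X̄ = 212640.00/6000.00 = 35.44 mm; Ȳ = 540000.00/6000.00 = 90.00 mm.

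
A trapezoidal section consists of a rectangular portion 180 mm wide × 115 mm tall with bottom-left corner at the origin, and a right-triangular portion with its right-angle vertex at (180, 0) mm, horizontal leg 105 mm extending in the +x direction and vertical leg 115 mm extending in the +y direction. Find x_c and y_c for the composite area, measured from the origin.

x_c = 118.23 mm, y_c = 53.17 mm

rectangular portion: A = 180 × 115 = 20700.00, centroid at (90.00, 57.50).
triangular portion: A = ½·105·115 = 6037.50, centroid at (215.00, 38.33).
ΣA = 26737.50 mm², ΣAx_c = 3161062.50 mm³, ΣAy_c = 1421687.50 mm³.
x_c = 3161062.50/26737.50 = 118.23 mm; y_c = 1421687.50/26737.50 = 53.17 mm.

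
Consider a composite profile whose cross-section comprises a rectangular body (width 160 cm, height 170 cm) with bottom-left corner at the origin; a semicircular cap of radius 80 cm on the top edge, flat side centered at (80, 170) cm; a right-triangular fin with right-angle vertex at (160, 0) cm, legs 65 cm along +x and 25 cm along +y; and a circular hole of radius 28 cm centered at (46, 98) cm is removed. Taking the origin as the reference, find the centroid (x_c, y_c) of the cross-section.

rectangular body: A = 160 × 170 = 27200.00, centroid at (80.00, 85.00).
semicircular top: A = ½π·80² = 10053.10, centroid at (80.00, 203.95).
triangular fin: A = ½·65·25 = 812.50, centroid at (181.67, 8.33).
hole: A = −π·28² = -2463.01, centroid at (46.00, 98.00).
ΣA = 35602.59 cm², ΣAx_c = 3014553.49 cm³, ΣAy_c = 4127755.72 cm³.
x_c = 3014553.49/35602.59 = 84.67 cm; y_c = 4127755.72/35602.59 = 115.94 cm.

x_c = 84.67 cm, y_c = 115.94 cm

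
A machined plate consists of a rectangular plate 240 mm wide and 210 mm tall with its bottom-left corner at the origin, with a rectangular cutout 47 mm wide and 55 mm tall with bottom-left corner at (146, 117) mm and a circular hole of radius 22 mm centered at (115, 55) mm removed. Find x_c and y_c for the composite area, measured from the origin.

x_c = 117.40 mm, y_c = 104.44 mm

plate: A = 240 × 210 = 50400.00, centroid at (120.00, 105.00).
hole 1: A = −(47 × 55) = -2585.00, centroid at (169.50, 144.50).
hole 2: A = −π·22² = -1520.53, centroid at (115.00, 55.00).
ΣA = 46294.47 mm²
ΣAx_c = (50400.00)(120.00) + (-2585.00)(169.50) + (-1520.53)(115.00) = 5434981.45 mm³
ΣAy_c = (50400.00)(105.00) + (-2585.00)(144.50) + (-1520.53)(55.00) = 4834838.30 mm³
x_c = 5434981.45 / 46294.47 = 117.40 mm
y_c = 4834838.30 / 46294.47 = 104.44 mm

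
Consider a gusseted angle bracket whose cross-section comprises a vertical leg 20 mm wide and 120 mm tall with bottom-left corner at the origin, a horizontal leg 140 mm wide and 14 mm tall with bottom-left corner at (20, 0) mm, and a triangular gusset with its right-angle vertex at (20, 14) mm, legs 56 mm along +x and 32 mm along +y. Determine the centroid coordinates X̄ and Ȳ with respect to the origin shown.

X̄ = 44.72 mm, Ȳ = 34.21 mm

Part | A | x̄ᵢ | ȳᵢ | A·x̄ᵢ | A·ȳᵢ
vertical leg | 2400.00 | 10.00 | 60.00 | 24000.00 | 144000.00
horizontal leg | 1960.00 | 90.00 | 7.00 | 176400.00 | 13720.00
gusset | 896.00 | 38.67 | 24.67 | 34645.33 | 22101.33
Σ | 5256.00 |  |  | 235045.33 | 179821.33
X̄ = 235045.33 / 5256.00 = 44.72 mm
Ȳ = 179821.33 / 5256.00 = 34.21 mm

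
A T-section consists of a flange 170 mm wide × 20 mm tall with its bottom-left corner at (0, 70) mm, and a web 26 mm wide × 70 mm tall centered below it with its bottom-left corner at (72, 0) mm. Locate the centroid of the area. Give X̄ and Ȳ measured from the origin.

web: A = 26 × 70 = 1820.00, centroid at (85.00, 35.00).
flange: A = 170 × 20 = 3400.00, centroid at (85.00, 80.00).
ΣA = 5220.00 mm²
ΣAX̄ = (1820.00)(85.00) + (3400.00)(85.00) = 443700.00 mm³
ΣAȲ = (1820.00)(35.00) + (3400.00)(80.00) = 335700.00 mm³
X̄ = 443700.00 / 5220.00 = 85.00 mm
Ȳ = 335700.00 / 5220.00 = 64.31 mm

X̄ = 85.00 mm, Ȳ = 64.31 mm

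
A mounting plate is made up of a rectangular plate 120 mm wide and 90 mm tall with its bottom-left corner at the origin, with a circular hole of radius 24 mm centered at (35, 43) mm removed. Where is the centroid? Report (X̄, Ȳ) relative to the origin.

plate: A = 120 × 90 = 10800.00, centroid at (60.00, 45.00).
hole: A = −π·24² = -1809.56, centroid at (35.00, 43.00).
ΣA = 8990.44 mm², ΣAX̄ = 584665.49 mm³, ΣAȲ = 408189.03 mm³.
X̄ = 584665.49/8990.44 = 65.03 mm; Ȳ = 408189.03/8990.44 = 45.40 mm.

X̄ = 65.03 mm, Ȳ = 45.40 mm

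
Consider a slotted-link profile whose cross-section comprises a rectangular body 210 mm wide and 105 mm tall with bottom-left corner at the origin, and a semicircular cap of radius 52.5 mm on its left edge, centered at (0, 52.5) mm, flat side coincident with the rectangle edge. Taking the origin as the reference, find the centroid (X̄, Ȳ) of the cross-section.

X̄ = 84.11 mm, Ȳ = 52.50 mm

rectangular body: A = 210 × 105 = 22050.00, centroid at (105.00, 52.50).
semicircular end: A = ½π·52.5² = 4329.51, centroid at (-22.28, 52.50).
ΣA = 26379.51 mm²
ΣAX̄ = (22050.00)(105.00) + (4329.51)(-22.28) = 2218781.25 mm³
ΣAȲ = (22050.00)(52.50) + (4329.51)(52.50) = 1384924.14 mm³
X̄ = 2218781.25 / 26379.51 = 84.11 mm
Ȳ = 1384924.14 / 26379.51 = 52.50 mm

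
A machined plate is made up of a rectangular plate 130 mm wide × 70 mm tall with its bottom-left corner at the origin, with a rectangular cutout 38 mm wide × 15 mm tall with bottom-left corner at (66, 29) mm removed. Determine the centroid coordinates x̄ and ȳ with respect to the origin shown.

Part | A | x̄ᵢ | ȳᵢ | A·x̄ᵢ | A·ȳᵢ
plate | 9100.00 | 65.00 | 35.00 | 591500.00 | 318500.00
hole | -570.00 | 85.00 | 36.50 | -48450.00 | -20805.00
Σ | 8530.00 |  |  | 543050.00 | 297695.00
x̄ = 543050.00 / 8530.00 = 63.66 mm
ȳ = 297695.00 / 8530.00 = 34.90 mm

x̄ = 63.66 mm, ȳ = 34.90 mm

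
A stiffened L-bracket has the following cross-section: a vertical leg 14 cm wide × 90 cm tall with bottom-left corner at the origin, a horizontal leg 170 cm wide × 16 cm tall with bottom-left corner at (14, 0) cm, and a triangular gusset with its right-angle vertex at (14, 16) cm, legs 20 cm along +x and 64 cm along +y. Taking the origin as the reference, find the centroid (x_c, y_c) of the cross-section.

vertical leg: A = 14 × 90 = 1260.00, centroid at (7.00, 45.00).
horizontal leg: A = 170 × 16 = 2720.00, centroid at (99.00, 8.00).
gusset: A = ½·20·64 = 640.00, centroid at (20.67, 37.33).
ΣA = 4620.00 cm²
ΣAx_c = (1260.00)(7.00) + (2720.00)(99.00) + (640.00)(20.67) = 291326.67 cm³
ΣAy_c = (1260.00)(45.00) + (2720.00)(8.00) + (640.00)(37.33) = 102353.33 cm³
x_c = 291326.67 / 4620.00 = 63.06 cm
y_c = 102353.33 / 4620.00 = 22.15 cm

x_c = 63.06 cm, y_c = 22.15 cm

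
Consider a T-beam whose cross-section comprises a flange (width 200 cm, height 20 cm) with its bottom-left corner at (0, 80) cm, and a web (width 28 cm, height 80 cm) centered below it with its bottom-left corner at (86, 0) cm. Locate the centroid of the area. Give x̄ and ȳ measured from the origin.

x̄ = 100.00 cm, ȳ = 72.05 cm

Part | A | x̄ᵢ | ȳᵢ | A·x̄ᵢ | A·ȳᵢ
web | 2240.00 | 100.00 | 40.00 | 224000.00 | 89600.00
flange | 4000.00 | 100.00 | 90.00 | 400000.00 | 360000.00
Σ | 6240.00 |  |  | 624000.00 | 449600.00
x̄ = 624000.00 / 6240.00 = 100.00 cm
ȳ = 449600.00 / 6240.00 = 72.05 cm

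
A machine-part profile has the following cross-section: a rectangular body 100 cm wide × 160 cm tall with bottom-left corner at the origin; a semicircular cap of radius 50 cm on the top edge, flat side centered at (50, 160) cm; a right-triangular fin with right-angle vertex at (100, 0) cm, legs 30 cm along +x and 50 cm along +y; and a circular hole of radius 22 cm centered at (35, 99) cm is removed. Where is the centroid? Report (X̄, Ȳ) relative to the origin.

X̄ = 53.54 cm, Ȳ = 96.76 cm

Part | A | x̄ᵢ | ȳᵢ | A·x̄ᵢ | A·ȳᵢ
rectangular body | 16000.00 | 50.00 | 80.00 | 800000.00 | 1280000.00
semicircular top | 3926.99 | 50.00 | 181.22 | 196349.54 | 711651.86
triangular fin | 750.00 | 110.00 | 16.67 | 82500.00 | 12500.00
hole | -1520.53 | 35.00 | 99.00 | -53218.58 | -150532.55
Σ | 19156.46 |  |  | 1025630.96 | 1853619.31
X̄ = 1025630.96 / 19156.46 = 53.54 cm
Ȳ = 1853619.31 / 19156.46 = 96.76 cm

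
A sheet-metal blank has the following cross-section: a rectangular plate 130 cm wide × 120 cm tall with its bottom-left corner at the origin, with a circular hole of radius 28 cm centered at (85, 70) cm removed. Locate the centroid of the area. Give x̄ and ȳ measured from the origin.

x̄ = 61.25 cm, ȳ = 58.13 cm

Part | A | x̄ᵢ | ȳᵢ | A·x̄ᵢ | A·ȳᵢ
plate | 15600.00 | 65.00 | 60.00 | 1014000.00 | 936000.00
hole | -2463.01 | 85.00 | 70.00 | -209355.73 | -172410.60
Σ | 13136.99 |  |  | 804644.27 | 763589.40
x̄ = 804644.27 / 13136.99 = 61.25 cm
ȳ = 763589.40 / 13136.99 = 58.13 cm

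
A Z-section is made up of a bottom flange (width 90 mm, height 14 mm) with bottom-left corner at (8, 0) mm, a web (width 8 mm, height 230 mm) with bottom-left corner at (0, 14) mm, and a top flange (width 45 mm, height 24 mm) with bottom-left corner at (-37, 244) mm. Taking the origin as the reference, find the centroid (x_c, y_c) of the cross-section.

bottom flange: A = 90 × 14 = 1260.00, centroid at (53.00, 7.00).
web: A = 8 × 230 = 1840.00, centroid at (4.00, 129.00).
top flange: A = 45 × 24 = 1080.00, centroid at (-14.50, 256.00).
ΣA = 4180.00 mm²
ΣAx_c = (1260.00)(53.00) + (1840.00)(4.00) + (1080.00)(-14.50) = 58480.00 mm³
ΣAy_c = (1260.00)(7.00) + (1840.00)(129.00) + (1080.00)(256.00) = 522660.00 mm³
x_c = 58480.00 / 4180.00 = 13.99 mm
y_c = 522660.00 / 4180.00 = 125.04 mm

x_c = 13.99 mm, y_c = 125.04 mm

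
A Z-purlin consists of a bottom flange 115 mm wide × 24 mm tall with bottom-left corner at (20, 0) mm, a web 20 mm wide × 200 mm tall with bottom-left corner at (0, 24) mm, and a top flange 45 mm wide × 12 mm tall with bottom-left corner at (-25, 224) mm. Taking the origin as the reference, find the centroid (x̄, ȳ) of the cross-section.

bottom flange: A = 115 × 24 = 2760.00, centroid at (77.50, 12.00).
web: A = 20 × 200 = 4000.00, centroid at (10.00, 124.00).
top flange: A = 45 × 12 = 540.00, centroid at (-2.50, 230.00).
ΣA = 7300.00 mm²
ΣAx̄ = (2760.00)(77.50) + (4000.00)(10.00) + (540.00)(-2.50) = 252550.00 mm³
ΣAȳ = (2760.00)(12.00) + (4000.00)(124.00) + (540.00)(230.00) = 653320.00 mm³
x̄ = 252550.00 / 7300.00 = 34.60 mm
ȳ = 653320.00 / 7300.00 = 89.50 mm

x̄ = 34.60 mm, ȳ = 89.50 mm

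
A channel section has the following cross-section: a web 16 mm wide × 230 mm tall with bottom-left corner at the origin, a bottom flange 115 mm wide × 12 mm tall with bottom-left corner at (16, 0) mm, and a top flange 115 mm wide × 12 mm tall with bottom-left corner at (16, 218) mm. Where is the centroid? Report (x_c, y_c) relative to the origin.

Part | A | x̄ᵢ | ȳᵢ | A·x̄ᵢ | A·ȳᵢ
web | 3680.00 | 8.00 | 115.00 | 29440.00 | 423200.00
bottom flange | 1380.00 | 73.50 | 6.00 | 101430.00 | 8280.00
top flange | 1380.00 | 73.50 | 224.00 | 101430.00 | 309120.00
Σ | 6440.00 |  |  | 232300.00 | 740600.00
x_c = 232300.00 / 6440.00 = 36.07 mm
y_c = 740600.00 / 6440.00 = 115.00 mm

x_c = 36.07 mm, y_c = 115.00 mm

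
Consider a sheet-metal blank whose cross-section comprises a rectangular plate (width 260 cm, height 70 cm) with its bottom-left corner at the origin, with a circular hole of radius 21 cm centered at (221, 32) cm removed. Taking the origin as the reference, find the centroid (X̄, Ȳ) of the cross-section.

X̄ = 122.50 cm, Ȳ = 35.25 cm

plate: A = 260 × 70 = 18200.00, centroid at (130.00, 35.00).
hole: A = −π·21² = -1385.44, centroid at (221.00, 32.00).
ΣA = 16814.56 cm², ΣAX̄ = 2059817.24 cm³, ΣAȲ = 592665.84 cm³.
X̄ = 2059817.24/16814.56 = 122.50 cm; Ȳ = 592665.84/16814.56 = 35.25 cm.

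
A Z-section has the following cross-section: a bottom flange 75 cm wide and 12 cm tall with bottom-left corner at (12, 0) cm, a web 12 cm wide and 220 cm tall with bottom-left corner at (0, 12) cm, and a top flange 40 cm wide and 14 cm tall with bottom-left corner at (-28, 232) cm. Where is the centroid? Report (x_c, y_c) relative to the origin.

Part | A | x̄ᵢ | ȳᵢ | A·x̄ᵢ | A·ȳᵢ
bottom flange | 900.00 | 49.50 | 6.00 | 44550.00 | 5400.00
web | 2640.00 | 6.00 | 122.00 | 15840.00 | 322080.00
top flange | 560.00 | -8.00 | 239.00 | -4480.00 | 133840.00
Σ | 4100.00 |  |  | 55910.00 | 461320.00
x_c = 55910.00 / 4100.00 = 13.64 cm
y_c = 461320.00 / 4100.00 = 112.52 cm

x_c = 13.64 cm, y_c = 112.52 cm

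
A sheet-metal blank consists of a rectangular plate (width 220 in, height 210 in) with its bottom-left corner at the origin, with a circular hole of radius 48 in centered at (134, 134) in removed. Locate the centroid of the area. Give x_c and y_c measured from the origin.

Part | A | x̄ᵢ | ȳᵢ | A·x̄ᵢ | A·ȳᵢ
plate | 46200.00 | 110.00 | 105.00 | 5082000.00 | 4851000.00
hole | -7238.23 | 134.00 | 134.00 | -969922.75 | -969922.75
Σ | 38961.77 |  |  | 4112077.25 | 3881077.25
x_c = 4112077.25 / 38961.77 = 105.54 in
y_c = 3881077.25 / 38961.77 = 99.61 in

x_c = 105.54 in, y_c = 99.61 in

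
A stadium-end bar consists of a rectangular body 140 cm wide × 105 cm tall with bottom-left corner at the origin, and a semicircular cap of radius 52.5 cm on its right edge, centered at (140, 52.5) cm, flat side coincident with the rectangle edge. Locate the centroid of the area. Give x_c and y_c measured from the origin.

rectangular body: A = 140 × 105 = 14700.00, centroid at (70.00, 52.50).
semicircular end: A = ½π·52.5² = 4329.51, centroid at (162.28, 52.50).
ΣA = 19029.51 cm²
ΣAx_c = (14700.00)(70.00) + (4329.51)(162.28) = 1731599.78 cm³
ΣAy_c = (14700.00)(52.50) + (4329.51)(52.50) = 999049.14 cm³
x_c = 1731599.78 / 19029.51 = 91.00 cm
y_c = 999049.14 / 19029.51 = 52.50 cm

x_c = 91.00 cm, y_c = 52.50 cm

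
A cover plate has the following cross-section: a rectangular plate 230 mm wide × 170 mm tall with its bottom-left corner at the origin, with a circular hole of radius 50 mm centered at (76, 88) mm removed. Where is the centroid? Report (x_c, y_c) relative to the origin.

plate: A = 230 × 170 = 39100.00, centroid at (115.00, 85.00).
hole: A = −π·50² = -7853.98, centroid at (76.00, 88.00).
ΣA = 31246.02 mm²
ΣAx_c = (39100.00)(115.00) + (-7853.98)(76.00) = 3899597.40 mm³
ΣAy_c = (39100.00)(85.00) + (-7853.98)(88.00) = 2632349.62 mm³
x_c = 3899597.40 / 31246.02 = 124.80 mm
y_c = 2632349.62 / 31246.02 = 84.25 mm

x_c = 124.80 mm, y_c = 84.25 mm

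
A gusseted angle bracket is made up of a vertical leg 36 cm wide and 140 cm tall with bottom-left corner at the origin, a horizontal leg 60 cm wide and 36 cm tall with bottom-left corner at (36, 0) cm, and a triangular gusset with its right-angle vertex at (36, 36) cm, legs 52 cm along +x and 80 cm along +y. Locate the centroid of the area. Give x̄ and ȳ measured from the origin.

x̄ = 37.09 cm, ȳ = 56.25 cm

vertical leg: A = 36 × 140 = 5040.00, centroid at (18.00, 70.00).
horizontal leg: A = 60 × 36 = 2160.00, centroid at (66.00, 18.00).
gusset: A = ½·52·80 = 2080.00, centroid at (53.33, 62.67).
ΣA = 9280.00 cm²
ΣAx̄ = (5040.00)(18.00) + (2160.00)(66.00) + (2080.00)(53.33) = 344213.33 cm³
ΣAȳ = (5040.00)(70.00) + (2160.00)(18.00) + (2080.00)(62.67) = 522026.67 cm³
x̄ = 344213.33 / 9280.00 = 37.09 cm
ȳ = 522026.67 / 9280.00 = 56.25 cm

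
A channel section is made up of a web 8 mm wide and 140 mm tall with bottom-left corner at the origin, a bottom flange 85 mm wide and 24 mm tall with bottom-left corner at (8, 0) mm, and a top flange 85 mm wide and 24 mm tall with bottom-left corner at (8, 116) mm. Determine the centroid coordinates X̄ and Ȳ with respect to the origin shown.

X̄ = 40.48 mm, Ȳ = 70.00 mm

Part | A | x̄ᵢ | ȳᵢ | A·x̄ᵢ | A·ȳᵢ
web | 1120.00 | 4.00 | 70.00 | 4480.00 | 78400.00
bottom flange | 2040.00 | 50.50 | 12.00 | 103020.00 | 24480.00
top flange | 2040.00 | 50.50 | 128.00 | 103020.00 | 261120.00
Σ | 5200.00 |  |  | 210520.00 | 364000.00
X̄ = 210520.00 / 5200.00 = 40.48 mm
Ȳ = 364000.00 / 5200.00 = 70.00 mm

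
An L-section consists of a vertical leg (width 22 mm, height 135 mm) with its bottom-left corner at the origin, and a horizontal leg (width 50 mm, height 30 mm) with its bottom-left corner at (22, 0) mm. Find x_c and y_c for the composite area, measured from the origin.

x_c = 23.08 mm, y_c = 49.88 mm

Part | A | x̄ᵢ | ȳᵢ | A·x̄ᵢ | A·ȳᵢ
vertical leg | 2970.00 | 11.00 | 67.50 | 32670.00 | 200475.00
horizontal leg | 1500.00 | 47.00 | 15.00 | 70500.00 | 22500.00
Σ | 4470.00 |  |  | 103170.00 | 222975.00
x_c = 103170.00 / 4470.00 = 23.08 mm
y_c = 222975.00 / 4470.00 = 49.88 mm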